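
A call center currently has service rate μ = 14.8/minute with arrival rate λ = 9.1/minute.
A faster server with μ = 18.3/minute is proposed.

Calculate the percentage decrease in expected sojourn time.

System 1: ρ₁ = 9.1/14.8 = 0.6149, W₁ = 1/(14.8-9.1) = 0.17544
System 2: ρ₂ = 9.1/18.3 = 0.4973, W₂ = 1/(18.3-9.1) = 0.10870
Improvement: (W₁-W₂)/W₁ = (0.17544-0.10870)/0.17544 = 38.04%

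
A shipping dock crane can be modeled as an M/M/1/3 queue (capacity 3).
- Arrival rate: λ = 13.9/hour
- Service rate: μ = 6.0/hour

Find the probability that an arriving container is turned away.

ρ = λ/μ = 13.9/6.0 = 2.316667
P₀ = (1-ρ)/(1-ρ^(K+1)) = (1-2.316667)/(1-2.316667^4) = -1.3167/-27.8041 = 0.04736
P_K = P₀×ρ^K = 0.04736 × 2.316667^3 = 0.04736 × 12.4334 = 0.5888
Blocking probability = 58.88%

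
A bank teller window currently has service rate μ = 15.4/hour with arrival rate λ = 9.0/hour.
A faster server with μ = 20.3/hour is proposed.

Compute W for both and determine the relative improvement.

System 1: ρ₁ = 9.0/15.4 = 0.5844, W₁ = 1/(15.4-9.0) = 0.15625
System 2: ρ₂ = 9.0/20.3 = 0.4433, W₂ = 1/(20.3-9.0) = 0.088496
Improvement: (W₁-W₂)/W₁ = (0.15625-0.088496)/0.15625 = 43.36%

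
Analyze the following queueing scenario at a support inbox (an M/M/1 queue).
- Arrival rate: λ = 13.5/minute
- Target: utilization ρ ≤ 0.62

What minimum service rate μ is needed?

ρ = λ/μ, so μ = λ/ρ
μ ≥ 13.5/0.62 = 21.7742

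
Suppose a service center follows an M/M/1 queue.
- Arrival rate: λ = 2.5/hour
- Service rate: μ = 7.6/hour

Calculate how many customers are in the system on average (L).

ρ = λ/μ = 2.5/7.6 = 0.3289
For M/M/1: L = λ/(μ-λ)
L = 2.5/(7.6-2.5) = 2.5/5.10
L = 0.4902 customers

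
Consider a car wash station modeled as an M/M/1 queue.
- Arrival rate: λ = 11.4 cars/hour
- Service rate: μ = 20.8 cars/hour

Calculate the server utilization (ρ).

Server utilization: ρ = λ/μ
ρ = 11.4/20.8 = 0.5481
The server is busy 54.81% of the time.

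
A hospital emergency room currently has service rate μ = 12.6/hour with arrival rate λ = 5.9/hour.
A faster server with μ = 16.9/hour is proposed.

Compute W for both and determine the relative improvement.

System 1: ρ₁ = 5.9/12.6 = 0.4683, W₁ = 1/(12.6-5.9) = 0.14925
System 2: ρ₂ = 5.9/16.9 = 0.3491, W₂ = 1/(16.9-5.9) = 0.090909
Improvement: (W₁-W₂)/W₁ = (0.14925-0.090909)/0.14925 = 39.09%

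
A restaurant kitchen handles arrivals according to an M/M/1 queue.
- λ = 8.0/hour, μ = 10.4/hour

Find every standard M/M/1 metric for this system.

Step 1: ρ = λ/μ = 8.0/10.4 = 0.7692
Step 2: L = λ/(μ-λ) = 8.0/2.40 = 3.3333
Step 3: Lq = λ²/(μ(μ-λ)) = 64.00/(10.4×2.40) = 2.5641
Step 4: W = 1/(μ-λ) = 1/2.40 = 0.416667
Step 5: Wq = λ/(μ(μ-λ)) = 8.0/(10.4×2.40) = 0.3205
Step 6: P(0) = 1-ρ = 0.2308
Verify: L = λW = 8.0×0.416667 = 3.3333 ✔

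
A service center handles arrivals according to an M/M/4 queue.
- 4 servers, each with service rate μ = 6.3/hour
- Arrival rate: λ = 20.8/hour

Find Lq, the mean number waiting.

Traffic intensity: ρ = λ/(cμ) = 20.8/(4×6.3) = 0.8254
Since ρ = 0.8254 < 1, system is stable.
Offered load a = λ/μ = cρ = 20.8/6.3 = 3.3016
P₀ = [ Σₙ₌₀^3 aⁿ/n! + a^4/(4!(1-ρ)) ]⁻¹
Σ = a^0/0! + a^1/1! + a^2/2! + a^3/3! = 1.00000 + 3.30159 + 5.45024 + 5.99815 = 15.7500
a^4/(4!(1-ρ)) = 118.8204/(24 × 0.174603) = 28.3549
P₀ = 1/(15.7500 + 28.3549) = 0.02267
Lq = P₀·a^4·ρ / (4!(1-ρ)²) = 0.0226732 × 118.8204 × 0.825397 / (24 × 0.0304863) = 3.0391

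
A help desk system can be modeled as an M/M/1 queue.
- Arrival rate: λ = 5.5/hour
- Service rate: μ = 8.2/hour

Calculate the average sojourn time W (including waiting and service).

First, compute utilization: ρ = λ/μ = 5.5/8.2 = 0.6707
For M/M/1: W = 1/(μ-λ)
W = 1/(8.2-5.5) = 1/2.70
W = 0.3704 hours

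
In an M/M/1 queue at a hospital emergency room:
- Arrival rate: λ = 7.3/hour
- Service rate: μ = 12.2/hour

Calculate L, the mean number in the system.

ρ = λ/μ = 7.3/12.2 = 0.5984
For M/M/1: L = λ/(μ-λ)
L = 7.3/(12.2-7.3) = 7.3/4.90
L = 1.4898 patients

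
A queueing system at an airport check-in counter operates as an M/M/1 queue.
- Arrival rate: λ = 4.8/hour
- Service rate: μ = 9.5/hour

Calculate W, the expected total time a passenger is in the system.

First, compute utilization: ρ = λ/μ = 4.8/9.5 = 0.5053
For M/M/1: W = 1/(μ-λ)
W = 1/(9.5-4.8) = 1/4.70
W = 0.2128 hours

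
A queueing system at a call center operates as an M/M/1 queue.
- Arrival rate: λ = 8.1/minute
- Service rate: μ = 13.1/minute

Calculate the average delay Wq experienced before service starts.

First, compute utilization: ρ = λ/μ = 8.1/13.1 = 0.6183
For M/M/1: Wq = λ/(μ(μ-λ))
Wq = 8.1/(13.1 × (13.1-8.1))
Wq = 8.1/(13.1 × 5.00)
Wq = 0.1237 minutes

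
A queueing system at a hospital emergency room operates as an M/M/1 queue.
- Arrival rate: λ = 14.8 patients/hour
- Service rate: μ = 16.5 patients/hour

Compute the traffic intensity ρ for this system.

Server utilization: ρ = λ/μ
ρ = 14.8/16.5 = 0.8970
The server is busy 89.70% of the time.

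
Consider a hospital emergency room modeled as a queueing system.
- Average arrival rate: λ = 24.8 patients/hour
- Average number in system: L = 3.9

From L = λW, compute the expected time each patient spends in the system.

Little's Law: L = λW, so W = L/λ
W = 3.9/24.8 = 0.1573 hours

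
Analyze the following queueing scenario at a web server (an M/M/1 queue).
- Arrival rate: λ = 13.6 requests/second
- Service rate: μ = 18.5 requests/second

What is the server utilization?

Server utilization: ρ = λ/μ
ρ = 13.6/18.5 = 0.7351
The server is busy 73.51% of the time.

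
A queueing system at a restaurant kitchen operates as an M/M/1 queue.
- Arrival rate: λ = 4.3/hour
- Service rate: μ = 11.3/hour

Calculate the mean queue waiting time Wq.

First, compute utilization: ρ = λ/μ = 4.3/11.3 = 0.3805
For M/M/1: Wq = λ/(μ(μ-λ))
Wq = 4.3/(11.3 × (11.3-4.3))
Wq = 4.3/(11.3 × 7.00)
Wq = 0.05436 hours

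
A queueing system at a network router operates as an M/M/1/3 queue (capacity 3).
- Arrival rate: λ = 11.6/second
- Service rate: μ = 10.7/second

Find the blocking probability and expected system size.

ρ = λ/μ = 11.6/10.7 = 1.0841
P₀ = (1-ρ)/(1-ρ^(K+1)) = (1-1.0841)/(1-1.0841^4) = -0.08410/-0.3813 = 0.2206
P_K = P₀×ρ^K = 0.22058 × 1.0841^3 = 0.22058 × 1.2741 = 0.2810
Blocking probability P_3 = 0.2810 (28.10%)
L = ρ[1 - (K+1)ρ^K + Kρ^(K+1)] / [(1-ρ)(1-ρ^(K+1))]
L = 1.0841 × (1 - 4×1.274113 + 3×1.381266) / ((1 - 1.0841) × (1 - 1.381266)) = 1.6008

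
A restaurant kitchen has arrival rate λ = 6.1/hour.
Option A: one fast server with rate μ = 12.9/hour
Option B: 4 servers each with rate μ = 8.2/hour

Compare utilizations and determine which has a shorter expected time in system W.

Option A: single server μ = 12.9 (M/M/1)
  ρ_A = 6.1/12.9 = 0.4729
  W_A = 1/(μ-λ) = 1/(12.9-6.1) = 1/6.80 = 0.1471

Option B: 4 servers μ = 8.2 (M/M/4)
  ρ_B = λ/(cμ) = 6.1/(4×8.2) = 0.1860
  Offered load a = λ/μ = cρ = 6.1/8.2 = 0.7439
  P₀ = [ Σₙ₌₀^3 aⁿ/n! + a^4/(4!(1-ρ)) ]⁻¹
  Σ = a^0/0! + a^1/1! + a^2/2! + a^3/3! = 1.0000 + 0.7439 + 0.2767 + 0.06861 = 2.0892
  a^4/(4!(1-ρ)) = 0.30624/(24 × 0.81402) = 0.01568
  P₀ = 1/(2.0892 + 0.01568) = 0.4751
  Lq = P₀·a^4·ρ / (4!(1-ρ)²) = 0.47509 × 0.30624 × 0.18598 / (24 × 0.66264) = 0.001701
  Wq_B = Lq/λ = 0.0017014/6.1 = 0.00027892
  W_B = Wq_B + 1/μ = 0.00027892 + 0.12195 = 0.1222

Since W_B = 0.1222 < W_A = 0.1471, Option B (multiple servers) has the shorter time in system.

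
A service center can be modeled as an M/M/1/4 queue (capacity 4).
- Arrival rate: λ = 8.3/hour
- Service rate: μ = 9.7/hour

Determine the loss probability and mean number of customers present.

ρ = λ/μ = 8.3/9.7 = 0.85567
P₀ = (1-ρ)/(1-ρ^(K+1)) = (1-0.85567)/(1-0.85567^5) = 0.1443/0.5413 = 0.2666
P_K = P₀×ρ^K = 0.2666 × 0.85567^4 = 0.2666 × 0.5361 = 0.1429
Blocking probability P_4 = 0.1429 (14.29%)
L = ρ[1 - (K+1)ρ^K + Kρ^(K+1)] / [(1-ρ)(1-ρ^(K+1))]
L = 0.85567 × (1 - 5×0.536075 + 4×0.458703) / ((1 - 0.85567) × (1 - 0.458703)) = 1.6915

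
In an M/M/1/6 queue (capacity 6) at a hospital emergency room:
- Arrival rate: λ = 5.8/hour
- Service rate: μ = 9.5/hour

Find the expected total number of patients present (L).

ρ = λ/μ = 5.8/9.5 = 0.61053
P₀ = (1-ρ)/(1-ρ^(K+1)) = (1-0.61053)/(1-0.61053^7) = 0.3895/0.9684 = 0.4022
P_K = P₀×ρ^K = 0.4022 × 0.61053^6 = 0.4022 × 0.05179 = 0.02083
L = ρ[1 - (K+1)ρ^K + Kρ^(K+1)] / [(1-ρ)(1-ρ^(K+1))]
L = 0.61053 × (1 - 7×0.05179 + 6×0.03162) / ((1 - 0.61053) × (1 - 0.03162)) = 1.3390 patients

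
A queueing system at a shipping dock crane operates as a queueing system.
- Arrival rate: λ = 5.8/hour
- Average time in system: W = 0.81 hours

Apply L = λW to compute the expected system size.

Little's Law: L = λW
L = 5.8 × 0.81 = 4.6980 containers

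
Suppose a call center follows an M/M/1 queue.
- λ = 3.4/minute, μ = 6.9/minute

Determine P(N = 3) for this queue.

ρ = λ/μ = 3.4/6.9 = 0.49275
P(n) = (1-ρ)ρⁿ
P(3) = (1-0.49275) × 0.49275^3
P(3) = 0.50725 × 0.11964
P(3) = 0.06069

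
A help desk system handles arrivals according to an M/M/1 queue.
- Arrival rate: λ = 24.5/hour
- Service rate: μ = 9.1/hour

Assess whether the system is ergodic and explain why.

Stability requires ρ = λ/(cμ) < 1
ρ = 24.5/(1 × 9.1) = 24.5/9.10 = 2.6923
Since 2.6923 ≥ 1, the system is UNSTABLE.
Queue grows without bound. Need μ > λ = 24.5.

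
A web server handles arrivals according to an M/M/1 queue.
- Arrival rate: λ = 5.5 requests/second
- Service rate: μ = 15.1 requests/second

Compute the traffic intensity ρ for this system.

Server utilization: ρ = λ/μ
ρ = 5.5/15.1 = 0.3642
The server is busy 36.42% of the time.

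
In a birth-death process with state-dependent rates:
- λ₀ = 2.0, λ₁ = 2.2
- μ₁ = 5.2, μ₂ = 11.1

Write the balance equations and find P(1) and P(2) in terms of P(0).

Balance equations:
State 0: λ₀P₀ = μ₁P₁ → P₁ = (λ₀/μ₁)P₀ = (2.0/5.2)P₀ = 0.3846P₀
State 1: P₂ = (λ₀λ₁)/(μ₁μ₂)P₀ = (2.0×2.2)/(5.2×11.1)P₀ = 0.07623P₀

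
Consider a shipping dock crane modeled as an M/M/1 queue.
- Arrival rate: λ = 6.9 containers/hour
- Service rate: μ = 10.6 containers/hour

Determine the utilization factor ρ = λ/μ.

Server utilization: ρ = λ/μ
ρ = 6.9/10.6 = 0.6509
The server is busy 65.09% of the time.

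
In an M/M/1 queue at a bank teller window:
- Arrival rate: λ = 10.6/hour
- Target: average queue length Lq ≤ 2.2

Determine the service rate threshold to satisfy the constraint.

For M/M/1: Lq = λ²/(μ(μ-λ))
Need Lq ≤ 2.2, i.e. μ(μ-λ) ≥ λ²/2.2
μ² - 10.6μ - 112.36/2.2 ≥ 0  →  μ² - 10.6μ - 51.07273 ≥ 0
Quadratic formula (positive root): μ = [λ + √(λ² + 4×51.07273)]/2
Discriminant: 112.36 + 4×51.07273 = 316.6509, √316.6509 = 17.79469
μ ≥ (10.6 + 17.79469)/2 = 14.1973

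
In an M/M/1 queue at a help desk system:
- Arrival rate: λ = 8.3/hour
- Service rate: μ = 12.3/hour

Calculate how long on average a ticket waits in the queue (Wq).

First, compute utilization: ρ = λ/μ = 8.3/12.3 = 0.6748
For M/M/1: Wq = λ/(μ(μ-λ))
Wq = 8.3/(12.3 × (12.3-8.3))
Wq = 8.3/(12.3 × 4.00)
Wq = 0.1687 hours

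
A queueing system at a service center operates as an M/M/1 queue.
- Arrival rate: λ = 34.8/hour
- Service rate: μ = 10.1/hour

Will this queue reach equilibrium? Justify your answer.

Stability requires ρ = λ/(cμ) < 1
ρ = 34.8/(1 × 10.1) = 34.8/10.10 = 3.4455
Since 3.4455 ≥ 1, the system is UNSTABLE.
Queue grows without bound. Need μ > λ = 34.8.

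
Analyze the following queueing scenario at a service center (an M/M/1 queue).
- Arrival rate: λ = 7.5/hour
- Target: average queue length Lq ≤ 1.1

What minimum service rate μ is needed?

For M/M/1: Lq = λ²/(μ(μ-λ))
Need Lq ≤ 1.1, i.e. μ(μ-λ) ≥ λ²/1.1
μ² - 7.5μ - 56.25/1.1 ≥ 0  →  μ² - 7.5μ - 51.136364 ≥ 0
Quadratic formula (positive root): μ = [λ + √(λ² + 4×51.136364)]/2
Discriminant: 56.25 + 4×51.136364 = 260.7955, √260.7955 = 16.1492
μ ≥ (7.5 + 16.1492)/2 = 11.8246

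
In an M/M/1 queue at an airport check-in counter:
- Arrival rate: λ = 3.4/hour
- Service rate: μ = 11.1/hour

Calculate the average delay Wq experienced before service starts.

First, compute utilization: ρ = λ/μ = 3.4/11.1 = 0.3063
For M/M/1: Wq = λ/(μ(μ-λ))
Wq = 3.4/(11.1 × (11.1-3.4))
Wq = 3.4/(11.1 × 7.70)
Wq = 0.03978 hours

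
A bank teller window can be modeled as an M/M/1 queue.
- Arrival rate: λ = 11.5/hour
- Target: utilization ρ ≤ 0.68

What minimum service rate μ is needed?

ρ = λ/μ, so μ = λ/ρ
μ ≥ 11.5/0.68 = 16.9118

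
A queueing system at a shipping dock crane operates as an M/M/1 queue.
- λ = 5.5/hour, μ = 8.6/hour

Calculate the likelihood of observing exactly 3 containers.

ρ = λ/μ = 5.5/8.6 = 0.63953
P(n) = (1-ρ)ρⁿ
P(3) = (1-0.63953) × 0.63953^3
P(3) = 0.36047 × 0.26157
P(3) = 0.09429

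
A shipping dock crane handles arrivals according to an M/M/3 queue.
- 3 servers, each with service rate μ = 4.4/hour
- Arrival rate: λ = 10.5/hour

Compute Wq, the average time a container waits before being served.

Traffic intensity: ρ = λ/(cμ) = 10.5/(3×4.4) = 0.7955
Since ρ = 0.7955 < 1, system is stable.
Offered load a = λ/μ = cρ = 10.5/4.4 = 2.3864
P₀ = [ Σₙ₌₀^2 aⁿ/n! + a^3/(3!(1-ρ)) ]⁻¹
Σ = a^0/0! + a^1/1! + a^2/2! = 1.00000 + 2.38636 + 2.84737 = 6.2337
a^3/(3!(1-ρ)) = 13.5897/(6 × 0.204545) = 11.0731
P₀ = 1/(6.2337 + 11.0731) = 0.05778
Lq = P₀·a^3·ρ / (3!(1-ρ)²) = 0.05778 × 13.5897 × 0.7955 / (6 × 0.04184) = 2.4882
Wq = Lq/λ = 2.4882/10.5 = 0.2370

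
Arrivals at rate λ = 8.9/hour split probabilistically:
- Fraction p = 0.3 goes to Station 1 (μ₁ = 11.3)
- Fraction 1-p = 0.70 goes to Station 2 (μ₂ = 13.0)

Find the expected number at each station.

Effective rates: λ₁ = 8.9×0.3 = 2.67, λ₂ = 8.9×0.70 = 6.23
Station 1: ρ₁ = 2.67/11.3 = 0.2363, L₁ = ρ₁/(1-ρ₁) = 0.2363/(1-0.2363) = 0.3094
Station 2: ρ₂ = 6.23/13.0 = 0.47923, L₂ = ρ₂/(1-ρ₂) = 0.47923/(1-0.47923) = 0.9202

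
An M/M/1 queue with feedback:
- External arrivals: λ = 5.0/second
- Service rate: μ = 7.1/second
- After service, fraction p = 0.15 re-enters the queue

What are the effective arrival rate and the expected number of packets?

Effective arrival rate: λ_eff = λ/(1-p) = 5.0/(1-0.15) = 5.0/0.85 = 5.8824
ρ = λ_eff/μ = 5.8824/7.1 = 0.8285
L = ρ/(1-ρ) = 0.8285/(1-0.8285) = 4.8309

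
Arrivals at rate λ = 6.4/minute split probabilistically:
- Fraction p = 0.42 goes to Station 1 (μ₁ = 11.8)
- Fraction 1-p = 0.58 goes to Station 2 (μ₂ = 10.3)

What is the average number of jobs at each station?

Effective rates: λ₁ = 6.4×0.42 = 2.688, λ₂ = 6.4×0.58 = 3.712
Station 1: ρ₁ = 2.688/11.8 = 0.2278, L₁ = ρ₁/(1-ρ₁) = 0.2278/(1-0.2278) = 0.2950
Station 2: ρ₂ = 3.712/10.3 = 0.360388, L₂ = ρ₂/(1-ρ₂) = 0.360388/(1-0.360388) = 0.5634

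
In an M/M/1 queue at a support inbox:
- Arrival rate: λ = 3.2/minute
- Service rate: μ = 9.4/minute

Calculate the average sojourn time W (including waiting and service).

First, compute utilization: ρ = λ/μ = 3.2/9.4 = 0.3404
For M/M/1: W = 1/(μ-λ)
W = 1/(9.4-3.2) = 1/6.20
W = 0.1613 minutes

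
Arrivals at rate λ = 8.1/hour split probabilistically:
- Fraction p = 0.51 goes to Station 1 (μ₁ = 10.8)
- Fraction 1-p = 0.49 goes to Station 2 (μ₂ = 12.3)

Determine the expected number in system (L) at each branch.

Effective rates: λ₁ = 8.1×0.51 = 4.131, λ₂ = 8.1×0.49 = 3.969
Station 1: ρ₁ = 4.131/10.8 = 0.3825, L₁ = ρ₁/(1-ρ₁) = 0.3825/(1-0.3825) = 0.6194
Station 2: ρ₂ = 3.969/12.3 = 0.32268, L₂ = ρ₂/(1-ρ₂) = 0.32268/(1-0.32268) = 0.4764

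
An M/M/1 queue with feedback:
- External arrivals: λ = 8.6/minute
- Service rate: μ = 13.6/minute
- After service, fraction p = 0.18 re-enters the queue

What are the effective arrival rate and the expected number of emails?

Effective arrival rate: λ_eff = λ/(1-p) = 8.6/(1-0.18) = 8.6/0.82 = 10.4878
ρ = λ_eff/μ = 10.4878/13.6 = 0.77116
L = ρ/(1-ρ) = 0.77116/(1-0.77116) = 3.3699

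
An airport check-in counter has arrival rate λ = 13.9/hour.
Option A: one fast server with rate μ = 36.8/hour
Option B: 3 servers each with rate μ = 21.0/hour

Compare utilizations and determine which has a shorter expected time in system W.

Option A: single server μ = 36.8 (M/M/1)
  ρ_A = 13.9/36.8 = 0.3777
  W_A = 1/(μ-λ) = 1/(36.8-13.9) = 1/22.90 = 0.04367

Option B: 3 servers μ = 21.0 (M/M/3)
  ρ_B = λ/(cμ) = 13.9/(3×21.0) = 0.2206
  Offered load a = λ/μ = cρ = 13.9/21.0 = 0.6619
  P₀ = [ Σₙ₌₀^2 aⁿ/n! + a^3/(3!(1-ρ)) ]⁻¹
  Σ = a^0/0! + a^1/1! + a^2/2! = 1.0000 + 0.6619 + 0.2191 = 1.8810
  a^3/(3!(1-ρ)) = 0.2900/(6 × 0.7794) = 0.06201
  P₀ = 1/(1.8810 + 0.06201) = 0.5147
  Lq = P₀·a^3·ρ / (3!(1-ρ)²) = 0.514674 × 0.289992 × 0.220635 / (6 × 0.607410) = 0.009036
  Wq_B = Lq/λ = 0.00903566/13.9 = 0.0006500
  W_B = Wq_B + 1/μ = 0.0006500 + 0.04762 = 0.04827

Since W_A = 0.04367 < W_B = 0.04827, Option A (single fast server) has the shorter time in system.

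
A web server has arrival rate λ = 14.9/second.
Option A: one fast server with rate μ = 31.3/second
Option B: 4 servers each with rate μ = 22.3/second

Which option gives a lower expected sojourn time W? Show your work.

Option A: single server μ = 31.3 (M/M/1)
  ρ_A = 14.9/31.3 = 0.4760
  W_A = 1/(μ-λ) = 1/(31.3-14.9) = 1/16.40 = 0.06098

Option B: 4 servers μ = 22.3 (M/M/4)
  ρ_B = λ/(cμ) = 14.9/(4×22.3) = 0.1670
  Offered load a = λ/μ = cρ = 14.9/22.3 = 0.6682
  P₀ = [ Σₙ₌₀^3 aⁿ/n! + a^4/(4!(1-ρ)) ]⁻¹
  Σ = a^0/0! + a^1/1! + a^2/2! + a^3/3! = 1.0000 + 0.6682 + 0.2232 + 0.04972 = 1.9411
  a^4/(4!(1-ρ)) = 0.19931/(24 × 0.83296) = 0.009970
  P₀ = 1/(1.9411 + 0.009970) = 0.5125
  Lq = P₀·a^4·ρ / (4!(1-ρ)²) = 0.51254 × 0.19931 × 0.16704 / (24 × 0.69382) = 0.001025
  Wq_B = Lq/λ = 0.0010247/14.9 = 0.00006877
  W_B = Wq_B + 1/μ = 0.00006877 + 0.04484 = 0.04491

Since W_B = 0.04491 < W_A = 0.06098, Option B (multiple servers) has the shorter time in system.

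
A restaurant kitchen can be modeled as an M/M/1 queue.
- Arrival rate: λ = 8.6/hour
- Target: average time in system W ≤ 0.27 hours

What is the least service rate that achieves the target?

For M/M/1: W = 1/(μ-λ)
Need W ≤ 0.27, so 1/(μ-λ) ≤ 0.27
μ - λ ≥ 1/0.27 = 3.7037
μ ≥ 8.6 + 3.7037 = 12.3037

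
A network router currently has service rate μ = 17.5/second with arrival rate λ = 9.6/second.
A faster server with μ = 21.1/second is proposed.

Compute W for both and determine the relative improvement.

System 1: ρ₁ = 9.6/17.5 = 0.5486, W₁ = 1/(17.5-9.6) = 0.12658
System 2: ρ₂ = 9.6/21.1 = 0.4550, W₂ = 1/(21.1-9.6) = 0.086957
Improvement: (W₁-W₂)/W₁ = (0.12658-0.086957)/0.12658 = 31.30%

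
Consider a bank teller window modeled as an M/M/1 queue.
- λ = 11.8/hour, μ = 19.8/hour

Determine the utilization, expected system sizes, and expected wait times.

Step 1: ρ = λ/μ = 11.8/19.8 = 0.5960
Step 2: L = λ/(μ-λ) = 11.8/8.00 = 1.4750
Step 3: Lq = λ²/(μ(μ-λ)) = 139.24/(19.8×8.00) = 0.8790
Step 4: W = 1/(μ-λ) = 1/8.00 = 0.1250
Step 5: Wq = λ/(μ(μ-λ)) = 11.8/(19.8×8.00) = 0.07449
Step 6: P(0) = 1-ρ = 0.4040
Verify: L = λW = 11.8×0.1250 = 1.4750 ✔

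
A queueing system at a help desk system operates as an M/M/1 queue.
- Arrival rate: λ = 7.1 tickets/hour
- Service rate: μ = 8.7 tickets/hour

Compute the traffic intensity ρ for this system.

Server utilization: ρ = λ/μ
ρ = 7.1/8.7 = 0.8161
The server is busy 81.61% of the time.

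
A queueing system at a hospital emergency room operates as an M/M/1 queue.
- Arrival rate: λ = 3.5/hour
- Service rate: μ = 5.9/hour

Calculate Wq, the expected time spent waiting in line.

First, compute utilization: ρ = λ/μ = 3.5/5.9 = 0.5932
For M/M/1: Wq = λ/(μ(μ-λ))
Wq = 3.5/(5.9 × (5.9-3.5))
Wq = 3.5/(5.9 × 2.40)
Wq = 0.2472 hours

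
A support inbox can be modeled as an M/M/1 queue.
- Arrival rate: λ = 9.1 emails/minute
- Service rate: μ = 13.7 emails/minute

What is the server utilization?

Server utilization: ρ = λ/μ
ρ = 9.1/13.7 = 0.6642
The server is busy 66.42% of the time.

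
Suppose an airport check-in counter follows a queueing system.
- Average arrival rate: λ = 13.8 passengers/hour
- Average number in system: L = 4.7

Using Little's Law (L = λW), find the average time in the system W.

Little's Law: L = λW, so W = L/λ
W = 4.7/13.8 = 0.3406 hours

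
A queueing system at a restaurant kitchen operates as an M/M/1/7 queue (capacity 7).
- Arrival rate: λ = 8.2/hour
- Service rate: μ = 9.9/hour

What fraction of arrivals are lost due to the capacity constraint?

ρ = λ/μ = 8.2/9.9 = 0.828283
P₀ = (1-ρ)/(1-ρ^(K+1)) = (1-0.828283)/(1-0.828283^8) = 0.1717/0.7785 = 0.2206
P_K = P₀×ρ^K = 0.22058 × 0.828283^7 = 0.22058 × 0.26746 = 0.05900
Blocking probability = 5.90%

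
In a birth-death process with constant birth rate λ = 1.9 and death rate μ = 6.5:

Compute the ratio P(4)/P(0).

For constant rates: P(n)/P(0) = (λ/μ)^n
P(4)/P(0) = (1.9/6.5)^4 = 0.29231^4 = 0.007301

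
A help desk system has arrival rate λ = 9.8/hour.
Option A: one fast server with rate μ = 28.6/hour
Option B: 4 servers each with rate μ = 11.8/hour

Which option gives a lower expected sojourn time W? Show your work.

Option A: single server μ = 28.6 (M/M/1)
  ρ_A = 9.8/28.6 = 0.3427
  W_A = 1/(μ-λ) = 1/(28.6-9.8) = 1/18.80 = 0.05319

Option B: 4 servers μ = 11.8 (M/M/4)
  ρ_B = λ/(cμ) = 9.8/(4×11.8) = 0.2076
  Offered load a = λ/μ = cρ = 9.8/11.8 = 0.8305
  P₀ = [ Σₙ₌₀^3 aⁿ/n! + a^4/(4!(1-ρ)) ]⁻¹
  Σ = a^0/0! + a^1/1! + a^2/2! + a^3/3! = 1.0000 + 0.8305 + 0.3449 + 0.09547 = 2.2709
  a^4/(4!(1-ρ)) = 0.47575/(24 × 0.79237) = 0.02502
  P₀ = 1/(2.2709 + 0.02502) = 0.4356
  Lq = P₀·a^4·ρ / (4!(1-ρ)²) = 0.4356 × 0.4757 × 0.2076 / (24 × 0.6279) = 0.002855
  Wq_B = Lq/λ = 0.00285524/9.8 = 0.0002914
  W_B = Wq_B + 1/μ = 0.0002914 + 0.08475 = 0.08504

Since W_A = 0.05319 < W_B = 0.08504, Option A (single fast server) has the shorter time in system.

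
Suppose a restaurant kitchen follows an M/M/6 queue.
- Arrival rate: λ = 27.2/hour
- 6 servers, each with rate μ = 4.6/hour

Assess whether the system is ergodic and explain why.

Stability requires ρ = λ/(cμ) < 1
ρ = 27.2/(6 × 4.6) = 27.2/27.60 = 0.9855
Since 0.9855 < 1, the system is STABLE.
The servers are busy 98.55% of the time.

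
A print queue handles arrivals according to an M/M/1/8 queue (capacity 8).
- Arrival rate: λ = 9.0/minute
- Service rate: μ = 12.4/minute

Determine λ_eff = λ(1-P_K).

ρ = λ/μ = 9.0/12.4 = 0.7258
P₀ = (1-ρ)/(1-ρ^(K+1)) = (1-0.7258)/(1-0.7258^9) = 0.2742/0.9441 = 0.2904
P_K = P₀×ρ^K = 0.29043 × 0.7258^8 = 0.29043 × 0.077008 = 0.02237
λ_eff = λ(1-P_K) = 9.0 × (1 - 0.02237) = 9.0 × 0.97763 = 8.7987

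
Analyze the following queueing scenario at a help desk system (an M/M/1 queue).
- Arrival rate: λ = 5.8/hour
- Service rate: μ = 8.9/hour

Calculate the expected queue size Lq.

ρ = λ/μ = 5.8/8.9 = 0.6517
For M/M/1: Lq = λ²/(μ(μ-λ))
Lq = 33.64/(8.9 × 3.10)
Lq = 1.2193 tickets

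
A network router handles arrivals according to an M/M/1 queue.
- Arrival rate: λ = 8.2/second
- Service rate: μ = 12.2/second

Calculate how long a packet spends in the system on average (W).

First, compute utilization: ρ = λ/μ = 8.2/12.2 = 0.6721
For M/M/1: W = 1/(μ-λ)
W = 1/(12.2-8.2) = 1/4.00
W = 0.2500 seconds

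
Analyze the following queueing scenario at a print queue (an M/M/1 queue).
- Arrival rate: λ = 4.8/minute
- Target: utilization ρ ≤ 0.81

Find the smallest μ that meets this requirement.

ρ = λ/μ, so μ = λ/ρ
μ ≥ 4.8/0.81 = 5.9259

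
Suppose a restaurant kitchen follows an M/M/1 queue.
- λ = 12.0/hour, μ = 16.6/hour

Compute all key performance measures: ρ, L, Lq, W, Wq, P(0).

Step 1: ρ = λ/μ = 12.0/16.6 = 0.7229
Step 2: L = λ/(μ-λ) = 12.0/4.60 = 2.6087
Step 3: Lq = λ²/(μ(μ-λ)) = 144.00/(16.6×4.60) = 1.8858
Step 4: W = 1/(μ-λ) = 1/4.60 = 0.21739
Step 5: Wq = λ/(μ(μ-λ)) = 12.0/(16.6×4.60) = 0.1572
Step 6: P(0) = 1-ρ = 0.2771
Verify: L = λW = 12.0×0.21739 = 2.6087 ✔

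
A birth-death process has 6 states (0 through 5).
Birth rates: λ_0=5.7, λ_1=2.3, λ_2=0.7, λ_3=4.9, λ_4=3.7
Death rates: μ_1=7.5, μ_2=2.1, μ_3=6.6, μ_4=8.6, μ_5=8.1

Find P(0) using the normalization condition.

Ratios P(n)/P(0) = (λ₀···λₙ₋₁)/(μ₁···μₙ):
P(1)/P(0) = (5.7)/(7.5) = 0.76000
P(2)/P(0) = (5.7×2.3)/(7.5×2.1) = 0.83238
P(3)/P(0) = (5.7×2.3×0.7)/(7.5×2.1×6.6) = 0.088283
P(4)/P(0) = (5.7×2.3×0.7×4.9)/(7.5×2.1×6.6×8.6) = 0.050301
P(5)/P(0) = (5.7×2.3×0.7×4.9×3.7)/(7.5×2.1×6.6×8.6×8.1) = 0.022977

Normalization: ∑ P(n) = 1
P(0) × (1.0000 + 0.76000 + 0.83238 + 0.088283 + 0.050301 + 0.022977) = 1
P(0) × 2.7539 = 1
P(0) = 1/2.7539 = 0.3631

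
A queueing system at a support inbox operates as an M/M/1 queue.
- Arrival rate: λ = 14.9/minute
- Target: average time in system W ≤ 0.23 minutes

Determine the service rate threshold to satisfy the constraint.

For M/M/1: W = 1/(μ-λ)
Need W ≤ 0.23, so 1/(μ-λ) ≤ 0.23
μ - λ ≥ 1/0.23 = 4.3478
μ ≥ 14.9 + 4.3478 = 19.2478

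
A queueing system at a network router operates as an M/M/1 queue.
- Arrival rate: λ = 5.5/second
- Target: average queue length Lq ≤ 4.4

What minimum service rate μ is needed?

For M/M/1: Lq = λ²/(μ(μ-λ))
Need Lq ≤ 4.4, i.e. μ(μ-λ) ≥ λ²/4.4
μ² - 5.5μ - 30.25/4.4 ≥ 0  →  μ² - 5.5μ - 6.8750 ≥ 0
Quadratic formula (positive root): μ = [λ + √(λ² + 4×6.8750)]/2
Discriminant: 30.25 + 4×6.8750 = 57.7500, √57.7500 = 7.59934
μ ≥ (5.5 + 7.59934)/2 = 6.5497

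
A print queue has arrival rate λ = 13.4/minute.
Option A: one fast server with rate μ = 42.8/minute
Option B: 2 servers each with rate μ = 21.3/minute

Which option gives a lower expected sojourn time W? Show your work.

Option A: single server μ = 42.8 (M/M/1)
  ρ_A = 13.4/42.8 = 0.3131
  W_A = 1/(μ-λ) = 1/(42.8-13.4) = 1/29.40 = 0.03401

Option B: 2 servers μ = 21.3 (M/M/2)
  ρ_B = λ/(cμ) = 13.4/(2×21.3) = 0.3146
  Offered load a = λ/μ = cρ = 13.4/21.3 = 0.6291
  P₀ = [ Σₙ₌₀^1 aⁿ/n! + a^2/(2!(1-ρ)) ]⁻¹
  Σ = a^0/0! + a^1/1! = 1.0000 + 0.6291 = 1.6291
  a^2/(2!(1-ρ)) = 0.3958/(2 × 0.6854) = 0.2887
  P₀ = 1/(1.6291 + 0.2887) = 0.5214
  Lq = P₀·a^2·ρ / (2!(1-ρ)²) = 0.52143 × 0.39578 × 0.31455 / (2 × 0.46984) = 0.06908
  Wq_B = Lq/λ = 0.06908/13.4 = 0.005155
  W_B = Wq_B + 1/μ = 0.005155 + 0.04695 = 0.05210

Since W_A = 0.03401 < W_B = 0.05210, Option A (single fast server) has the shorter time in system.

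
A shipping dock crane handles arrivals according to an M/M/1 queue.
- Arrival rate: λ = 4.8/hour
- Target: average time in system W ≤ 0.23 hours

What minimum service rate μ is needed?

For M/M/1: W = 1/(μ-λ)
Need W ≤ 0.23, so 1/(μ-λ) ≤ 0.23
μ - λ ≥ 1/0.23 = 4.3478
μ ≥ 4.8 + 4.3478 = 9.1478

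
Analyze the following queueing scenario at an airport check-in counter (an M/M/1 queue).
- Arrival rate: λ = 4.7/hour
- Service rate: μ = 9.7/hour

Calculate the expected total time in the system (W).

First, compute utilization: ρ = λ/μ = 4.7/9.7 = 0.4845
For M/M/1: W = 1/(μ-λ)
W = 1/(9.7-4.7) = 1/5.00
W = 0.2000 hours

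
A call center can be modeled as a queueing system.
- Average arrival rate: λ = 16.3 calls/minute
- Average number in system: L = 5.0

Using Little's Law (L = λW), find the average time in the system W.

Little's Law: L = λW, so W = L/λ
W = 5.0/16.3 = 0.3067 minutes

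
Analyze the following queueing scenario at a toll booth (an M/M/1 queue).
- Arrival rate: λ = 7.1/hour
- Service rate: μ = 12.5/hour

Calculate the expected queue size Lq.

ρ = λ/μ = 7.1/12.5 = 0.5680
For M/M/1: Lq = λ²/(μ(μ-λ))
Lq = 50.41/(12.5 × 5.40)
Lq = 0.7468 vehicles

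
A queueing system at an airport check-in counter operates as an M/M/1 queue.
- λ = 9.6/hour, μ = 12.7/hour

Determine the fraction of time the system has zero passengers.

ρ = λ/μ = 9.6/12.7 = 0.7559
P(0) = 1 - ρ = 1 - 0.7559 = 0.2441
The server is idle 24.41% of the time.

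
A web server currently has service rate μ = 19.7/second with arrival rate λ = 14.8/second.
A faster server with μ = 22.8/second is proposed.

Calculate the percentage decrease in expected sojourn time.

System 1: ρ₁ = 14.8/19.7 = 0.7513, W₁ = 1/(19.7-14.8) = 0.20408
System 2: ρ₂ = 14.8/22.8 = 0.6491, W₂ = 1/(22.8-14.8) = 0.12500
Improvement: (W₁-W₂)/W₁ = (0.20408-0.12500)/0.20408 = 38.75%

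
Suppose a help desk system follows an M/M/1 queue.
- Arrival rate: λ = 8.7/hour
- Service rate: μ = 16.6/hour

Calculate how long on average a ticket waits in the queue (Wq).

First, compute utilization: ρ = λ/μ = 8.7/16.6 = 0.5241
For M/M/1: Wq = λ/(μ(μ-λ))
Wq = 8.7/(16.6 × (16.6-8.7))
Wq = 8.7/(16.6 × 7.90)
Wq = 0.06634 hours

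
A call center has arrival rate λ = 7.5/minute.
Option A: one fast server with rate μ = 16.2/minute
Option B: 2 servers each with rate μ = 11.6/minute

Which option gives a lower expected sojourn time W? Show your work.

Option A: single server μ = 16.2 (M/M/1)
  ρ_A = 7.5/16.2 = 0.4630
  W_A = 1/(μ-λ) = 1/(16.2-7.5) = 1/8.70 = 0.1149

Option B: 2 servers μ = 11.6 (M/M/2)
  ρ_B = λ/(cμ) = 7.5/(2×11.6) = 0.3233
  Offered load a = λ/μ = cρ = 7.5/11.6 = 0.6466
  P₀ = [ Σₙ₌₀^1 aⁿ/n! + a^2/(2!(1-ρ)) ]⁻¹
  Σ = a^0/0! + a^1/1! = 1.0000 + 0.6466 = 1.6466
  a^2/(2!(1-ρ)) = 0.4180/(2 × 0.6767) = 0.3089
  P₀ = 1/(1.6466 + 0.3089) = 0.5114
  Lq = P₀·a^2·ρ / (2!(1-ρ)²) = 0.5114 × 0.4180 × 0.3233 / (2 × 0.4580) = 0.07545
  Wq_B = Lq/λ = 0.07545/7.5 = 0.01006
  W_B = Wq_B + 1/μ = 0.01006 + 0.08621 = 0.09627

Since W_B = 0.09627 < W_A = 0.1149, Option B (multiple servers) has the shorter time in system.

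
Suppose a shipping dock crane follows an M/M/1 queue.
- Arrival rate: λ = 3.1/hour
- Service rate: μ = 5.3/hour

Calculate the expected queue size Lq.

ρ = λ/μ = 3.1/5.3 = 0.5849
For M/M/1: Lq = λ²/(μ(μ-λ))
Lq = 9.61/(5.3 × 2.20)
Lq = 0.8242 containers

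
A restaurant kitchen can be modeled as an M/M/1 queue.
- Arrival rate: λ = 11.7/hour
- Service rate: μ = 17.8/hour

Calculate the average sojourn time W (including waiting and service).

First, compute utilization: ρ = λ/μ = 11.7/17.8 = 0.6573
For M/M/1: W = 1/(μ-λ)
W = 1/(17.8-11.7) = 1/6.10
W = 0.1639 hours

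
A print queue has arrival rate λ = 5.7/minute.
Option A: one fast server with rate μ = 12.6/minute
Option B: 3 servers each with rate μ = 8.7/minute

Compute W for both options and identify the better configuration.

Option A: single server μ = 12.6 (M/M/1)
  ρ_A = 5.7/12.6 = 0.4524
  W_A = 1/(μ-λ) = 1/(12.6-5.7) = 1/6.90 = 0.1449

Option B: 3 servers μ = 8.7 (M/M/3)
  ρ_B = λ/(cμ) = 5.7/(3×8.7) = 0.2184
  Offered load a = λ/μ = cρ = 5.7/8.7 = 0.6552
  P₀ = [ Σₙ₌₀^2 aⁿ/n! + a^3/(3!(1-ρ)) ]⁻¹
  Σ = a^0/0! + a^1/1! + a^2/2! = 1.0000 + 0.6552 + 0.2146 = 1.8698
  a^3/(3!(1-ρ)) = 0.28123/(6 × 0.78161) = 0.05997
  P₀ = 1/(1.8698 + 0.05997) = 0.5182
  Lq = P₀·a^3·ρ / (3!(1-ρ)²) = 0.51820 × 0.28123 × 0.21839 / (6 × 0.61091) = 0.008683
  Wq_B = Lq/λ = 0.008683/5.7 = 0.0015233
  W_B = Wq_B + 1/μ = 0.0015233 + 0.11494 = 0.1165

Since W_B = 0.1165 < W_A = 0.1449, Option B (multiple servers) has the shorter time in system.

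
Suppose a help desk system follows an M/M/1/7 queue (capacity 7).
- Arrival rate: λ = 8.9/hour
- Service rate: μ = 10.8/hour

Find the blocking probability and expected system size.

ρ = λ/μ = 8.9/10.8 = 0.824074
P₀ = (1-ρ)/(1-ρ^(K+1)) = (1-0.824074)/(1-0.824074^8) = 0.1759/0.7873 = 0.2234
P_K = P₀×ρ^K = 0.22345 × 0.824074^7 = 0.22345 × 0.25809 = 0.05767
Blocking probability P_7 = 0.05767 (5.77%)
L = ρ[1 - (K+1)ρ^K + Kρ^(K+1)] / [(1-ρ)(1-ρ^(K+1))]
L = 0.824074 × (1 - 8×0.258085 + 7×0.212681) / ((1 - 0.824074) × (1 - 0.212681)) = 2.5231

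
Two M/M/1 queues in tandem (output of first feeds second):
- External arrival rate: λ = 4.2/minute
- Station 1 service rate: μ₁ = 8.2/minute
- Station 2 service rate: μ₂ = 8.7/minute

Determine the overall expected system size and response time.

By Jackson's theorem, each station behaves as independent M/M/1.
Station 1: ρ₁ = 4.2/8.2 = 0.5122, L₁ = ρ₁/(1-ρ₁) = λ/(μ₁-λ) = 4.2/4.00 = 1.0500
Station 2: ρ₂ = 4.2/8.7 = 0.4828, L₂ = ρ₂/(1-ρ₂) = λ/(μ₂-λ) = 4.2/4.50 = 0.9333
Total: L = L₁ + L₂ = 1.0500 + 0.9333 = 1.9833
W = L/λ = 1.9833/4.2 = 0.4722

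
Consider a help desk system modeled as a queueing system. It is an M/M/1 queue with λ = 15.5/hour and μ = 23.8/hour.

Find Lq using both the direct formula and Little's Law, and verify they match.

Method 1 (direct): Lq = λ²/(μ(μ-λ)) = 240.25/(23.8 × 8.30) = 1.2162

Method 2 (Little's Law):
W = 1/(μ-λ) = 1/8.30 = 0.120482
Wq = W - 1/μ = 0.120482 - 0.0420168 = 0.078465
Lq = λWq = 15.5 × 0.078465 = 1.2162 ✔ (matches Method 1)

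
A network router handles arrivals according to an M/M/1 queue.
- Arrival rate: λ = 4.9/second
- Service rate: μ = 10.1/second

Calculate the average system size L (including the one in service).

ρ = λ/μ = 4.9/10.1 = 0.4851
For M/M/1: L = λ/(μ-λ)
L = 4.9/(10.1-4.9) = 4.9/5.20
L = 0.9423 packets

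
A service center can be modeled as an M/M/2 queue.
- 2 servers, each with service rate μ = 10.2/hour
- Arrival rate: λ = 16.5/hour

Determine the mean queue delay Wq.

Traffic intensity: ρ = λ/(cμ) = 16.5/(2×10.2) = 0.8088
Since ρ = 0.8088 < 1, system is stable.
Offered load a = λ/μ = cρ = 16.5/10.2 = 1.6176
P₀ = [ Σₙ₌₀^1 aⁿ/n! + a^2/(2!(1-ρ)) ]⁻¹
Σ = a^0/0! + a^1/1! = 1.0000 + 1.6176 = 2.6176
a^2/(2!(1-ρ)) = 2.61678/(2 × 0.191176) = 6.8439
P₀ = 1/(2.6176 + 6.8439) = 0.1057
Lq = P₀·a^2·ρ / (2!(1-ρ)²) = 0.1057 × 2.6168 × 0.8088 / (2 × 0.03655) = 3.0603
Wq = Lq/λ = 3.0603/16.5 = 0.1855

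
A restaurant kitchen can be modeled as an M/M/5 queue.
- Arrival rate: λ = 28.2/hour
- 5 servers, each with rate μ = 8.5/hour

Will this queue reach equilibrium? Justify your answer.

Stability requires ρ = λ/(cμ) < 1
ρ = 28.2/(5 × 8.5) = 28.2/42.50 = 0.6635
Since 0.6635 < 1, the system is STABLE.
The servers are busy 66.35% of the time.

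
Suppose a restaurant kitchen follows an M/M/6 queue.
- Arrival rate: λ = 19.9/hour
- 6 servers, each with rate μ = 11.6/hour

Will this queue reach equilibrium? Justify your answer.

Stability requires ρ = λ/(cμ) < 1
ρ = 19.9/(6 × 11.6) = 19.9/69.60 = 0.2859
Since 0.2859 < 1, the system is STABLE.
The servers are busy 28.59% of the time.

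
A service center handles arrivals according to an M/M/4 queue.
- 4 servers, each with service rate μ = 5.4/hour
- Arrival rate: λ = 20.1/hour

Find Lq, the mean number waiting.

Traffic intensity: ρ = λ/(cμ) = 20.1/(4×5.4) = 0.9306
Since ρ = 0.9306 < 1, system is stable.
Offered load a = λ/μ = cρ = 20.1/5.4 = 3.7222
P₀ = [ Σₙ₌₀^3 aⁿ/n! + a^4/(4!(1-ρ)) ]⁻¹
Σ = a^0/0! + a^1/1! + a^2/2! + a^3/3! = 1.0000 + 3.7222 + 6.9275 + 8.5952 = 20.2449
a^4/(4!(1-ρ)) = 191.9593/(24 × 0.06944444) = 115.1756
P₀ = 1/(20.2449 + 115.1756) = 0.007384
Lq = P₀·a^4·ρ / (4!(1-ρ)²) = 0.007384408 × 191.9593 × 0.9305556 / (24 × 0.004822531) = 11.3967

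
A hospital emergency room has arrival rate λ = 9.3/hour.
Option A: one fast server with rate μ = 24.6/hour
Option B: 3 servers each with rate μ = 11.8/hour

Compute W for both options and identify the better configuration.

Option A: single server μ = 24.6 (M/M/1)
  ρ_A = 9.3/24.6 = 0.3780
  W_A = 1/(μ-λ) = 1/(24.6-9.3) = 1/15.30 = 0.06536

Option B: 3 servers μ = 11.8 (M/M/3)
  ρ_B = λ/(cμ) = 9.3/(3×11.8) = 0.2627
  Offered load a = λ/μ = cρ = 9.3/11.8 = 0.7881
  P₀ = [ Σₙ₌₀^2 aⁿ/n! + a^3/(3!(1-ρ)) ]⁻¹
  Σ = a^0/0! + a^1/1! + a^2/2! = 1.0000 + 0.7881 + 0.3106 = 2.0987
  a^3/(3!(1-ρ)) = 0.4896/(6 × 0.7373) = 0.1107
  P₀ = 1/(2.0987 + 0.1107) = 0.4526
  Lq = P₀·a^3·ρ / (3!(1-ρ)²) = 0.4526 × 0.4896 × 0.2627 / (6 × 0.5436) = 0.01785
  Wq_B = Lq/λ = 0.0178479/9.3 = 0.00191913
  W_B = Wq_B + 1/μ = 0.00191913 + 0.0847458 = 0.08666

Since W_A = 0.06536 < W_B = 0.08666, Option A (single fast server) has the shorter time in system.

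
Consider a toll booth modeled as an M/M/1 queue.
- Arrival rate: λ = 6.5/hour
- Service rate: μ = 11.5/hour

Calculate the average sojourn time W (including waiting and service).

First, compute utilization: ρ = λ/μ = 6.5/11.5 = 0.5652
For M/M/1: W = 1/(μ-λ)
W = 1/(11.5-6.5) = 1/5.00
W = 0.2000 hours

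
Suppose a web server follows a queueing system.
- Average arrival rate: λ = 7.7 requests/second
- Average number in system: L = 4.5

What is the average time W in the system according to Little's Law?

Little's Law: L = λW, so W = L/λ
W = 4.5/7.7 = 0.5844 seconds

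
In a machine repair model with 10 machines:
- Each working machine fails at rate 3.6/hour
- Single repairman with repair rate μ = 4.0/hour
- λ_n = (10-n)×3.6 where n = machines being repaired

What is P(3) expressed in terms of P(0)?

P(3)/P(0) = ∏_{i=0}^{3-1} λ_i/μ_{i+1}
= (10-0)×3.6/4.0 × (10-1)×3.6/4.0 × (10-2)×3.6/4.0
= 524.8800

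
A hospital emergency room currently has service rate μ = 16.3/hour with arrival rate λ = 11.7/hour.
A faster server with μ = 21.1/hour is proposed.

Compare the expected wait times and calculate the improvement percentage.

System 1: ρ₁ = 11.7/16.3 = 0.7178, W₁ = 1/(16.3-11.7) = 0.2174
System 2: ρ₂ = 11.7/21.1 = 0.5545, W₂ = 1/(21.1-11.7) = 0.1064
Improvement: (W₁-W₂)/W₁ = (0.2174-0.1064)/0.2174 = 51.06%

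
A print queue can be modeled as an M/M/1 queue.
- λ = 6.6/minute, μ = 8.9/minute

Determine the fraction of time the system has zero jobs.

ρ = λ/μ = 6.6/8.9 = 0.7416
P(0) = 1 - ρ = 1 - 0.7416 = 0.2584
The server is idle 25.84% of the time.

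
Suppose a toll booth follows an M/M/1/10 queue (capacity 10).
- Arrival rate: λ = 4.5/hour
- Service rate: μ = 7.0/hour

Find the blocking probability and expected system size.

ρ = λ/μ = 4.5/7.0 = 0.64286
P₀ = (1-ρ)/(1-ρ^(K+1)) = (1-0.64286)/(1-0.64286^11) = 0.3571/0.9923 = 0.3599
P_K = P₀×ρ^K = 0.35993 × 0.64286^10 = 0.35993 × 0.012055 = 0.004339
Blocking probability P_10 = 0.004339 (0.43%)
L = ρ[1 - (K+1)ρ^K + Kρ^(K+1)] / [(1-ρ)(1-ρ^(K+1))]
L = 0.64286 × (1 - 11×0.012055 + 10×0.0077496) / ((1 - 0.64286) × (1 - 0.0077496)) = 1.7141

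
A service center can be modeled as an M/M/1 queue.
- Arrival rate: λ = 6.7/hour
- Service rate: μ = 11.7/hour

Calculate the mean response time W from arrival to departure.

First, compute utilization: ρ = λ/μ = 6.7/11.7 = 0.5726
For M/M/1: W = 1/(μ-λ)
W = 1/(11.7-6.7) = 1/5.00
W = 0.2000 hours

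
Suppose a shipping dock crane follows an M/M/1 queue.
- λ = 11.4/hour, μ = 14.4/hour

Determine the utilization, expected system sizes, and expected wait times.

Step 1: ρ = λ/μ = 11.4/14.4 = 0.7917
Step 2: L = λ/(μ-λ) = 11.4/3.00 = 3.8000
Step 3: Lq = λ²/(μ(μ-λ)) = 129.96/(14.4×3.00) = 3.0083
Step 4: W = 1/(μ-λ) = 1/3.00 = 0.33333
Step 5: Wq = λ/(μ(μ-λ)) = 11.4/(14.4×3.00) = 0.2639
Step 6: P(0) = 1-ρ = 0.2083
Verify: L = λW = 11.4×0.33333 = 3.8000 ✔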